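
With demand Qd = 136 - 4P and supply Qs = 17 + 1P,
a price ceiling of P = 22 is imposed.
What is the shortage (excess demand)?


At P = 22:
Qd = 136 - 4*22 = 48
Qs = 17 + 1*22 = 39
Shortage = Qd - Qs = 48 - 39 = 9

9


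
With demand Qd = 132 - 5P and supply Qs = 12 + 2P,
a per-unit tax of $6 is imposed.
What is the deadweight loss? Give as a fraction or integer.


Pre-tax equilibrium quantity: Q* = 324/7
Post-tax equilibrium quantity: Q_tax = 264/7
Reduction in quantity: Q* - Q_tax = 60/7
DWL = (1/2) * tax * (Q* - Q_tax)
DWL = (1/2) * 6 * 60/7 = 180/7

180/7


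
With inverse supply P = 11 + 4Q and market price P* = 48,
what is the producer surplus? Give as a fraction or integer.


Minimum supply price (at Q=0): P_min = 11
Quantity supplied at P* = 48:
Q* = (48 - 11)/4 = 37/4
PS = (1/2) * Q* * (P* - P_min)
PS = (1/2) * 37/4 * (48 - 11)
PS = (1/2) * 37/4 * 37 = 1369/8

1369/8


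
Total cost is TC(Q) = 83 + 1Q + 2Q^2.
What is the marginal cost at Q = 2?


MC = dTC/dQ = 1 + 2*2*Q
At Q = 2:
MC = 1 + 4*2
MC = 1 + 8 = 9

9


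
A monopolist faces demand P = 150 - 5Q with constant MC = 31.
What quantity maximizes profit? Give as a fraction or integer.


TR = P*Q = (150 - 5Q)Q = 150Q - 5Q^2
MR = dTR/dQ = 150 - 10Q
Set MR = MC:
150 - 10Q = 31
119 = 10Q
Q* = 119/10 = 119/10

119/10


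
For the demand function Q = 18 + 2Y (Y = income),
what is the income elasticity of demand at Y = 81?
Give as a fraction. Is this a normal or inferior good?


dQ/dY = 2
At Y = 81: Q = 18 + 2*81 = 180
Ey = (dQ/dY)(Y/Q) = 2 * 81 / 180 = 9/10
Since Ey > 0, this is a normal good.

9/10 (normal good)


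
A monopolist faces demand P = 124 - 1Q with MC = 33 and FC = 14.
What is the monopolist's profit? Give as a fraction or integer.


MR = MC: 124 - 2Q = 33
Q* = 91/2
P* = 124 - 1*91/2 = 157/2
Profit = (P* - MC)*Q* - FC
= (157/2 - 33)*91/2 - 14
= 91/2*91/2 - 14
= 8281/4 - 14 = 8225/4

8225/4


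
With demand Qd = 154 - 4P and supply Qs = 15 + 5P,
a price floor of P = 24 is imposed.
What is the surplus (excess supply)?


At P = 24:
Qd = 154 - 4*24 = 58
Qs = 15 + 5*24 = 135
Surplus = Qs - Qd = 135 - 58 = 77

77


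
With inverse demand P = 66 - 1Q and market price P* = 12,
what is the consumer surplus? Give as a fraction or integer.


Maximum willingness to pay (at Q=0): P_max = 66
Quantity demanded at P* = 12:
Q* = (66 - 12)/1 = 54
CS = (1/2) * Q* * (P_max - P*)
CS = (1/2) * 54 * (66 - 12)
CS = (1/2) * 54 * 54 = 1458

1458


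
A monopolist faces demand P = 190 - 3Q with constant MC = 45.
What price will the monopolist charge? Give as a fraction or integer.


MR = 190 - 6Q
Set MR = MC: 190 - 6Q = 45
Q* = 145/6
Substitute into demand:
P* = 190 - 3*145/6 = 235/2

235/2


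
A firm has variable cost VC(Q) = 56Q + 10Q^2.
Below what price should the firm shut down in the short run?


AVC(Q) = VC(Q)/Q = 56 + 10Q
AVC is increasing in Q, so minimum AVC is at Q -> 0+.
Min AVC = 56
The firm should shut down if P < 56.

56


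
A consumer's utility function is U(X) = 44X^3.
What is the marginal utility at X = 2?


MU = dU/dX = 44*3*X^(3-1)
MU = 132*X^2
At X = 2:
MU = 132 * 2^2
MU = 132 * 4 = 528

528


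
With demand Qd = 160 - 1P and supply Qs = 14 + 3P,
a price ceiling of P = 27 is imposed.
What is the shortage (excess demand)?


At P = 27:
Qd = 160 - 1*27 = 133
Qs = 14 + 3*27 = 95
Shortage = Qd - Qs = 133 - 95 = 38

38


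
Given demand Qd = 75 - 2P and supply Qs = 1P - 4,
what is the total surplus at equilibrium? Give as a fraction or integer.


Find equilibrium: 75 - 2P = 1P - 4
75 + 4 = 3P
P* = 79/3 = 79/3
Q* = 1*79/3 - 4 = 67/3
Inverse demand: P = 75/2 - Q/2, so P_max = 75/2
Inverse supply: P = 4 + Q/1, so P_min = 4
CS = (1/2) * 67/3 * (75/2 - 79/3) = 4489/36
PS = (1/2) * 67/3 * (79/3 - 4) = 4489/18
TS = CS + PS = 4489/36 + 4489/18 = 4489/12

4489/12


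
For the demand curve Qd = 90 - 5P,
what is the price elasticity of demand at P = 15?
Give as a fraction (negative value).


dQ/dP = -5
At P = 15: Q = 90 - 5*15 = 15
E = (dQ/dP)(P/Q) = (-5)(15/15) = -5

-5


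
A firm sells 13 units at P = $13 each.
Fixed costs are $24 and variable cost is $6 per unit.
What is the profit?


Total Revenue = P * Q = 13 * 13 = $169
Total Cost = FC + VC*Q = 24 + 6*13 = $102
Profit = TR - TC = 169 - 102 = $67

$67


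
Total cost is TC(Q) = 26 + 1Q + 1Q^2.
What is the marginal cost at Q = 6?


MC = dTC/dQ = 1 + 2*1*Q
At Q = 6:
MC = 1 + 2*6
MC = 1 + 12 = 13

13


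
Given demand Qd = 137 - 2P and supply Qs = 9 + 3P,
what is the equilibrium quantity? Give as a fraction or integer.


First find equilibrium price:
137 - 2P = 9 + 3P
P* = 128/5 = 128/5
Then substitute into demand:
Q* = 137 - 2 * 128/5 = 429/5

429/5


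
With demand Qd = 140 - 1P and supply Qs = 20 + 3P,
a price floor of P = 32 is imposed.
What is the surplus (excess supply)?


At P = 32:
Qd = 140 - 1*32 = 108
Qs = 20 + 3*32 = 116
Surplus = Qs - Qd = 116 - 108 = 8

8


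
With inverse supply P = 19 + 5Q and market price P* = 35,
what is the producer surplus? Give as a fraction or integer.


Minimum supply price (at Q=0): P_min = 19
Quantity supplied at P* = 35:
Q* = (35 - 19)/5 = 16/5
PS = (1/2) * Q* * (P* - P_min)
PS = (1/2) * 16/5 * (35 - 19)
PS = (1/2) * 16/5 * 16 = 128/5

128/5


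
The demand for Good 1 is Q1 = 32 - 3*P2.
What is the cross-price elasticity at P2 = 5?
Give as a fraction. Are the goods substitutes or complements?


dQ1/dP2 = -3
At P2 = 5: Q1 = 32 - 3*5 = 17
Exy = (dQ1/dP2)(P2/Q1) = -3 * 5 / 17 = -15/17
Since Exy < 0, the goods are complements.

-15/17 (complements)


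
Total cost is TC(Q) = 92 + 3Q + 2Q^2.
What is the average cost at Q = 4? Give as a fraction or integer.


TC(4) = 92 + 3*4 + 2*4^2
TC(4) = 92 + 12 + 32 = 136
AC = TC/Q = 136/4 = 34

34


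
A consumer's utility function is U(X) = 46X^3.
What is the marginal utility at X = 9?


MU = dU/dX = 46*3*X^(3-1)
MU = 138*X^2
At X = 9:
MU = 138 * 9^2
MU = 138 * 81 = 11178

11178


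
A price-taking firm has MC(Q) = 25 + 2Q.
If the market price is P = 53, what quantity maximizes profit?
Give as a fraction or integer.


In perfect competition, profit is maximized where P = MC.
53 = 25 + 2Q
28 = 2Q
Q* = 28/2 = 14

14


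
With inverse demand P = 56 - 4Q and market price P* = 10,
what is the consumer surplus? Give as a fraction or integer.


Maximum willingness to pay (at Q=0): P_max = 56
Quantity demanded at P* = 10:
Q* = (56 - 10)/4 = 23/2
CS = (1/2) * Q* * (P_max - P*)
CS = (1/2) * 23/2 * (56 - 10)
CS = (1/2) * 23/2 * 46 = 529/2

529/2


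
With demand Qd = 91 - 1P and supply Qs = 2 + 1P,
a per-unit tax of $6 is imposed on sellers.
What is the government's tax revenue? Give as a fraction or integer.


With tax on sellers, new supply: Qs' = 2 + 1(P - 6)
= 1P - 4
New equilibrium quantity:
Q_new = 87/2
Tax revenue = tax * Q_new = 6 * 87/2 = 261

261


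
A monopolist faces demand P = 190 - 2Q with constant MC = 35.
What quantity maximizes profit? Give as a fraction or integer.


TR = P*Q = (190 - 2Q)Q = 190Q - 2Q^2
MR = dTR/dQ = 190 - 4Q
Set MR = MC:
190 - 4Q = 35
155 = 4Q
Q* = 155/4 = 155/4

155/4


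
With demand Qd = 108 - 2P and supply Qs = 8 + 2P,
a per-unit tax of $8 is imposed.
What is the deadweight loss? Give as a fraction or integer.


Pre-tax equilibrium quantity: Q* = 58
Post-tax equilibrium quantity: Q_tax = 50
Reduction in quantity: Q* - Q_tax = 8
DWL = (1/2) * tax * (Q* - Q_tax)
DWL = (1/2) * 8 * 8 = 32

32


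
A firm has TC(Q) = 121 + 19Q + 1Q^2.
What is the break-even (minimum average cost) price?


AC(Q) = 121/Q + 19 + 1Q
To minimize: dAC/dQ = -121/Q^2 + 1 = 0
Q^2 = 121/1 = 121
Q* = 11
Min AC = 121/11 + 19 + 1*11
Min AC = 11 + 19 + 11 = 41

41


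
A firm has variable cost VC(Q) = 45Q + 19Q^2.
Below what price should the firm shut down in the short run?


AVC(Q) = VC(Q)/Q = 45 + 19Q
AVC is increasing in Q, so minimum AVC is at Q -> 0+.
Min AVC = 45
The firm should shut down if P < 45.

45


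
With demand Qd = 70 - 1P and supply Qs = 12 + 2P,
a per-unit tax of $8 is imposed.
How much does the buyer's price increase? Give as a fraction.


With a per-unit tax, the buyer's price increase depends on relative slopes.
Supply slope: d = 2, Demand slope: b = 1
Buyer's price increase = d * tax / (b + d)
= 2 * 8 / (1 + 2)
= 16 / 3 = 16/3

16/3


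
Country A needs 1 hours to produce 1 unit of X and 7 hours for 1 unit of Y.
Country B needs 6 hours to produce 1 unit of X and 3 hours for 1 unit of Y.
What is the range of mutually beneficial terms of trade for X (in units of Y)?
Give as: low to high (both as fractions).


Opportunity cost of X for Country A = hours_X / hours_Y = 1/7 = 1/7 units of Y
Opportunity cost of X for Country B = hours_X / hours_Y = 6/3 = 2 units of Y
Terms of trade must be between the two opportunity costs.
Range: 1/7 to 2

1/7 to 2


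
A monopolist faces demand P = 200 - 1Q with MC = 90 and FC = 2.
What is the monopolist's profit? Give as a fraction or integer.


MR = MC: 200 - 2Q = 90
Q* = 55
P* = 200 - 1*55 = 145
Profit = (P* - MC)*Q* - FC
= (145 - 90)*55 - 2
= 55*55 - 2
= 3025 - 2 = 3023

3023


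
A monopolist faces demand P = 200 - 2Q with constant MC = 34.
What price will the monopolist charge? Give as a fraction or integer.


MR = 200 - 4Q
Set MR = MC: 200 - 4Q = 34
Q* = 83/2
Substitute into demand:
P* = 200 - 2*83/2 = 117

117


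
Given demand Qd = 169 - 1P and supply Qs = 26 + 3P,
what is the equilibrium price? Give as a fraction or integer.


At equilibrium, Qd = Qs.
169 - 1P = 26 + 3P
169 - 26 = 1P + 3P
143 = 4P
P* = 143/4 = 143/4

143/4


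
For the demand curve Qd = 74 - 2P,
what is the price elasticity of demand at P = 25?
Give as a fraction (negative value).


dQ/dP = -2
At P = 25: Q = 74 - 2*25 = 24
E = (dQ/dP)(P/Q) = (-2)(25/24) = -25/12

-25/12


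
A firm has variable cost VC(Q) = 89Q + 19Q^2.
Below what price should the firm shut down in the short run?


AVC(Q) = VC(Q)/Q = 89 + 19Q
AVC is increasing in Q, so minimum AVC is at Q -> 0+.
Min AVC = 89
The firm should shut down if P < 89.

89


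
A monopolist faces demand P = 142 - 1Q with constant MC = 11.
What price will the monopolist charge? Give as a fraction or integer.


MR = 142 - 2Q
Set MR = MC: 142 - 2Q = 11
Q* = 131/2
Substitute into demand:
P* = 142 - 1*131/2 = 153/2

153/2


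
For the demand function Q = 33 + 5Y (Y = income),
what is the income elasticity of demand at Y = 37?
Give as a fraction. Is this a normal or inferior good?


dQ/dY = 5
At Y = 37: Q = 33 + 5*37 = 218
Ey = (dQ/dY)(Y/Q) = 5 * 37 / 218 = 185/218
Since Ey > 0, this is a normal good.

185/218 (normal good)


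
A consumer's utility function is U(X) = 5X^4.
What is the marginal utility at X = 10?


MU = dU/dX = 5*4*X^(4-1)
MU = 20*X^3
At X = 10:
MU = 20 * 10^3
MU = 20 * 1000 = 20000

20000


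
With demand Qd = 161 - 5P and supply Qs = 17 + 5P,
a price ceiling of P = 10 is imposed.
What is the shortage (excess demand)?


At P = 10:
Qd = 161 - 5*10 = 111
Qs = 17 + 5*10 = 67
Shortage = Qd - Qs = 111 - 67 = 44

44


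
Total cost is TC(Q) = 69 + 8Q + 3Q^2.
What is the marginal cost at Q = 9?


MC = dTC/dQ = 8 + 2*3*Q
At Q = 9:
MC = 8 + 6*9
MC = 8 + 54 = 62

62


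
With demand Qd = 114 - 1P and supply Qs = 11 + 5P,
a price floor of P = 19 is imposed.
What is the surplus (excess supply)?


At P = 19:
Qd = 114 - 1*19 = 95
Qs = 11 + 5*19 = 106
Surplus = Qs - Qd = 106 - 95 = 11

11


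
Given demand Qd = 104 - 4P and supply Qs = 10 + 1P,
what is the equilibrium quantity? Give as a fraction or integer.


First find equilibrium price:
104 - 4P = 10 + 1P
P* = 94/5 = 94/5
Then substitute into demand:
Q* = 104 - 4 * 94/5 = 144/5

144/5


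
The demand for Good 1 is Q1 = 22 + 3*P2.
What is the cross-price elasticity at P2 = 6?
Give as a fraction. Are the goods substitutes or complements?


dQ1/dP2 = 3
At P2 = 6: Q1 = 22 + 3*6 = 40
Exy = (dQ1/dP2)(P2/Q1) = 3 * 6 / 40 = 9/20
Since Exy > 0, the goods are substitutes.

9/20 (substitutes)


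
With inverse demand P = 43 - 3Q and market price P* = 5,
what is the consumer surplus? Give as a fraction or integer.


Maximum willingness to pay (at Q=0): P_max = 43
Quantity demanded at P* = 5:
Q* = (43 - 5)/3 = 38/3
CS = (1/2) * Q* * (P_max - P*)
CS = (1/2) * 38/3 * (43 - 5)
CS = (1/2) * 38/3 * 38 = 722/3

722/3


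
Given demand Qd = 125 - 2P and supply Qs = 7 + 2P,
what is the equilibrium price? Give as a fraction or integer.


At equilibrium, Qd = Qs.
125 - 2P = 7 + 2P
125 - 7 = 2P + 2P
118 = 4P
P* = 118/4 = 59/2

59/2


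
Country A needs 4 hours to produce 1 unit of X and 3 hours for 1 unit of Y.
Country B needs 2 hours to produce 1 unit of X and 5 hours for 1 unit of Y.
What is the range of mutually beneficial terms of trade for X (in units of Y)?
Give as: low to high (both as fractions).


Opportunity cost of X for Country A = hours_X / hours_Y = 4/3 = 4/3 units of Y
Opportunity cost of X for Country B = hours_X / hours_Y = 2/5 = 2/5 units of Y
Terms of trade must be between the two opportunity costs.
Range: 2/5 to 4/3

2/5 to 4/3


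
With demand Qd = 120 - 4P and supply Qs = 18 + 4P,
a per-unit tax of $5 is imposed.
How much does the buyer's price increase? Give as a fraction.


With a per-unit tax, the buyer's price increase depends on relative slopes.
Supply slope: d = 4, Demand slope: b = 4
Buyer's price increase = d * tax / (b + d)
= 4 * 5 / (4 + 4)
= 20 / 8 = 5/2

5/2


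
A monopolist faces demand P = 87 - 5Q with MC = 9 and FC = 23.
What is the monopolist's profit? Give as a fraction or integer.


MR = MC: 87 - 10Q = 9
Q* = 39/5
P* = 87 - 5*39/5 = 48
Profit = (P* - MC)*Q* - FC
= (48 - 9)*39/5 - 23
= 39*39/5 - 23
= 1521/5 - 23 = 1406/5

1406/5


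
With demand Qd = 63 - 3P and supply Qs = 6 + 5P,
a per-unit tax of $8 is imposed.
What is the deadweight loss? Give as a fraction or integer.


Pre-tax equilibrium quantity: Q* = 333/8
Post-tax equilibrium quantity: Q_tax = 213/8
Reduction in quantity: Q* - Q_tax = 15
DWL = (1/2) * tax * (Q* - Q_tax)
DWL = (1/2) * 8 * 15 = 60

60


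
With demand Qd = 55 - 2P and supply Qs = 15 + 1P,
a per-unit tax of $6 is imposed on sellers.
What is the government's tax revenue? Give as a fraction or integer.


With tax on sellers, new supply: Qs' = 15 + 1(P - 6)
= 9 + 1P
New equilibrium quantity:
Q_new = 73/3
Tax revenue = tax * Q_new = 6 * 73/3 = 146

146


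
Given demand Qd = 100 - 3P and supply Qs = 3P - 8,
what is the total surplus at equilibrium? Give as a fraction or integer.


Find equilibrium: 100 - 3P = 3P - 8
100 + 8 = 6P
P* = 108/6 = 18
Q* = 3*18 - 8 = 46
Inverse demand: P = 100/3 - Q/3, so P_max = 100/3
Inverse supply: P = 8/3 + Q/3, so P_min = 8/3
CS = (1/2) * 46 * (100/3 - 18) = 1058/3
PS = (1/2) * 46 * (18 - 8/3) = 1058/3
TS = CS + PS = 1058/3 + 1058/3 = 2116/3

2116/3


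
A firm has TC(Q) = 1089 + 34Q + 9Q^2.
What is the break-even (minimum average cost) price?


AC(Q) = 1089/Q + 34 + 9Q
To minimize: dAC/dQ = -1089/Q^2 + 9 = 0
Q^2 = 1089/9 = 121
Q* = 11
Min AC = 1089/11 + 34 + 9*11
Min AC = 99 + 34 + 99 = 232

232


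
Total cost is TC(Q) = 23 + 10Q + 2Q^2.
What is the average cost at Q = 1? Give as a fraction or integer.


TC(1) = 23 + 10*1 + 2*1^2
TC(1) = 23 + 10 + 2 = 35
AC = TC/Q = 35/1 = 35

35


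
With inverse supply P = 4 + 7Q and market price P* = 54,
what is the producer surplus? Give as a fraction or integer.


Minimum supply price (at Q=0): P_min = 4
Quantity supplied at P* = 54:
Q* = (54 - 4)/7 = 50/7
PS = (1/2) * Q* * (P* - P_min)
PS = (1/2) * 50/7 * (54 - 4)
PS = (1/2) * 50/7 * 50 = 1250/7

1250/7


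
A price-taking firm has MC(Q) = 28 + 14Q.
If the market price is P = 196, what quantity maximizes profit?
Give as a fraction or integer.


In perfect competition, profit is maximized where P = MC.
196 = 28 + 14Q
168 = 14Q
Q* = 168/14 = 12

12


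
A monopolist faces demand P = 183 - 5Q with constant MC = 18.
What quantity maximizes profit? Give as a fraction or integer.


TR = P*Q = (183 - 5Q)Q = 183Q - 5Q^2
MR = dTR/dQ = 183 - 10Q
Set MR = MC:
183 - 10Q = 18
165 = 10Q
Q* = 165/10 = 33/2

33/2


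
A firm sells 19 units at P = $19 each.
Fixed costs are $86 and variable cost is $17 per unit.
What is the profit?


Total Revenue = P * Q = 19 * 19 = $361
Total Cost = FC + VC*Q = 86 + 17*19 = $409
Profit = TR - TC = 361 - 409 = $-48

$-48


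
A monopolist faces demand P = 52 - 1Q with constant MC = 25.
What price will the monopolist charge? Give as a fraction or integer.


MR = 52 - 2Q
Set MR = MC: 52 - 2Q = 25
Q* = 27/2
Substitute into demand:
P* = 52 - 1*27/2 = 77/2

77/2


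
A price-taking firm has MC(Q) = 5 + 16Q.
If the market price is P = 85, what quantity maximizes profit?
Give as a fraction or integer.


In perfect competition, profit is maximized where P = MC.
85 = 5 + 16Q
80 = 16Q
Q* = 80/16 = 5

5


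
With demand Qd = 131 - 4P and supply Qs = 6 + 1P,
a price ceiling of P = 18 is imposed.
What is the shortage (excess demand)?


At P = 18:
Qd = 131 - 4*18 = 59
Qs = 6 + 1*18 = 24
Shortage = Qd - Qs = 59 - 24 = 35

35


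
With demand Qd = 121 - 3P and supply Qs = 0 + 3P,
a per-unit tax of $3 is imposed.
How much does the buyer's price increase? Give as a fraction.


With a per-unit tax, the buyer's price increase depends on relative slopes.
Supply slope: d = 3, Demand slope: b = 3
Buyer's price increase = d * tax / (b + d)
= 3 * 3 / (3 + 3)
= 9 / 6 = 3/2

3/2


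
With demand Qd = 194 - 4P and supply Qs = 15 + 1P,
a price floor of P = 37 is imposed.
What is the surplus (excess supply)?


At P = 37:
Qd = 194 - 4*37 = 46
Qs = 15 + 1*37 = 52
Surplus = Qs - Qd = 52 - 46 = 6

6


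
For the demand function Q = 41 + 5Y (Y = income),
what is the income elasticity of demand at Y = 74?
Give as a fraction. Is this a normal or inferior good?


dQ/dY = 5
At Y = 74: Q = 41 + 5*74 = 411
Ey = (dQ/dY)(Y/Q) = 5 * 74 / 411 = 370/411
Since Ey > 0, this is a normal good.

370/411 (normal good)


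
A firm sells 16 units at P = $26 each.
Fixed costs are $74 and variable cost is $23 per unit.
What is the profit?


Total Revenue = P * Q = 26 * 16 = $416
Total Cost = FC + VC*Q = 74 + 23*16 = $442
Profit = TR - TC = 416 - 442 = $-26

$-26


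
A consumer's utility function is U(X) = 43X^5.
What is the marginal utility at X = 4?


MU = dU/dX = 43*5*X^(5-1)
MU = 215*X^4
At X = 4:
MU = 215 * 4^4
MU = 215 * 256 = 55040

55040


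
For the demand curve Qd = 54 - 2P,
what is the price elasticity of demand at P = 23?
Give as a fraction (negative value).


dQ/dP = -2
At P = 23: Q = 54 - 2*23 = 8
E = (dQ/dP)(P/Q) = (-2)(23/8) = -23/4

-23/4


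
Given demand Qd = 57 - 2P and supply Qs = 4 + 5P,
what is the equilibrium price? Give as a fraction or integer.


At equilibrium, Qd = Qs.
57 - 2P = 4 + 5P
57 - 4 = 2P + 5P
53 = 7P
P* = 53/7 = 53/7

53/7


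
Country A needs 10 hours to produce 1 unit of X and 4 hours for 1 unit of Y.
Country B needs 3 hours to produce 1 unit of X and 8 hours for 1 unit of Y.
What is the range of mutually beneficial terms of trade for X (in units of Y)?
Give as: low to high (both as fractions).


Opportunity cost of X for Country A = hours_X / hours_Y = 10/4 = 5/2 units of Y
Opportunity cost of X for Country B = hours_X / hours_Y = 3/8 = 3/8 units of Y
Terms of trade must be between the two opportunity costs.
Range: 3/8 to 5/2

3/8 to 5/2


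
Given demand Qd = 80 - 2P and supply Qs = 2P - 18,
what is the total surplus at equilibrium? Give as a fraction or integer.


Find equilibrium: 80 - 2P = 2P - 18
80 + 18 = 4P
P* = 98/4 = 49/2
Q* = 2*49/2 - 18 = 31
Inverse demand: P = 40 - Q/2, so P_max = 40
Inverse supply: P = 9 + Q/2, so P_min = 9
CS = (1/2) * 31 * (40 - 49/2) = 961/4
PS = (1/2) * 31 * (49/2 - 9) = 961/4
TS = CS + PS = 961/4 + 961/4 = 961/2

961/2


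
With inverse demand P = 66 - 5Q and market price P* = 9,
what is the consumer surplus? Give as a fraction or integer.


Maximum willingness to pay (at Q=0): P_max = 66
Quantity demanded at P* = 9:
Q* = (66 - 9)/5 = 57/5
CS = (1/2) * Q* * (P_max - P*)
CS = (1/2) * 57/5 * (66 - 9)
CS = (1/2) * 57/5 * 57 = 3249/10

3249/10


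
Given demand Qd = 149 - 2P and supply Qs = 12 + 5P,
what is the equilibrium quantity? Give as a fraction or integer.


First find equilibrium price:
149 - 2P = 12 + 5P
P* = 137/7 = 137/7
Then substitute into demand:
Q* = 149 - 2 * 137/7 = 769/7

769/7


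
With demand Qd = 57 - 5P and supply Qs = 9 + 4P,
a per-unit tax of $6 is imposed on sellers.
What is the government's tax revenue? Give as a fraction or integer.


With tax on sellers, new supply: Qs' = 9 + 4(P - 6)
= 4P - 15
New equilibrium quantity:
Q_new = 17
Tax revenue = tax * Q_new = 6 * 17 = 102

102


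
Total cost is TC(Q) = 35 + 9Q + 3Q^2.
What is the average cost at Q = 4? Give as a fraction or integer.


TC(4) = 35 + 9*4 + 3*4^2
TC(4) = 35 + 36 + 48 = 119
AC = TC/Q = 119/4 = 119/4

119/4


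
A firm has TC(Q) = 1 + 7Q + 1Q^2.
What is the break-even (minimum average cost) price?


AC(Q) = 1/Q + 7 + 1Q
To minimize: dAC/dQ = -1/Q^2 + 1 = 0
Q^2 = 1/1 = 1
Q* = 1
Min AC = 1/1 + 7 + 1*1
Min AC = 1 + 7 + 1 = 9

9


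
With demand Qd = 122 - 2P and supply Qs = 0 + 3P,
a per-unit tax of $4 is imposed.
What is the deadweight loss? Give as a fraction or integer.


Pre-tax equilibrium quantity: Q* = 366/5
Post-tax equilibrium quantity: Q_tax = 342/5
Reduction in quantity: Q* - Q_tax = 24/5
DWL = (1/2) * tax * (Q* - Q_tax)
DWL = (1/2) * 4 * 24/5 = 48/5

48/5


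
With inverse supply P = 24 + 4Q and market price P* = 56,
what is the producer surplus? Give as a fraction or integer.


Minimum supply price (at Q=0): P_min = 24
Quantity supplied at P* = 56:
Q* = (56 - 24)/4 = 8
PS = (1/2) * Q* * (P* - P_min)
PS = (1/2) * 8 * (56 - 24)
PS = (1/2) * 8 * 32 = 128

128


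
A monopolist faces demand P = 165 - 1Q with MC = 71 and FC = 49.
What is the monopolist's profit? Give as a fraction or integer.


MR = MC: 165 - 2Q = 71
Q* = 47
P* = 165 - 1*47 = 118
Profit = (P* - MC)*Q* - FC
= (118 - 71)*47 - 49
= 47*47 - 49
= 2209 - 49 = 2160

2160


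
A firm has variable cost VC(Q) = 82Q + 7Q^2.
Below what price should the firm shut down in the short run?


AVC(Q) = VC(Q)/Q = 82 + 7Q
AVC is increasing in Q, so minimum AVC is at Q -> 0+.
Min AVC = 82
The firm should shut down if P < 82.

82


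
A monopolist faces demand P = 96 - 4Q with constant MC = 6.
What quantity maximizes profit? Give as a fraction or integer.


TR = P*Q = (96 - 4Q)Q = 96Q - 4Q^2
MR = dTR/dQ = 96 - 8Q
Set MR = MC:
96 - 8Q = 6
90 = 8Q
Q* = 90/8 = 45/4

45/4


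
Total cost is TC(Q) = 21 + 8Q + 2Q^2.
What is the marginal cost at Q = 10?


MC = dTC/dQ = 8 + 2*2*Q
At Q = 10:
MC = 8 + 4*10
MC = 8 + 40 = 48

48


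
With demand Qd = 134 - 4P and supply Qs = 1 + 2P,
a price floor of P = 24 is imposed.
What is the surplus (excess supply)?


At P = 24:
Qd = 134 - 4*24 = 38
Qs = 1 + 2*24 = 49
Surplus = Qs - Qd = 49 - 38 = 11

11


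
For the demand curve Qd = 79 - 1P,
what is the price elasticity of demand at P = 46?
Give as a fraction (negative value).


dQ/dP = -1
At P = 46: Q = 79 - 1*46 = 33
E = (dQ/dP)(P/Q) = (-1)(46/33) = -46/33

-46/33


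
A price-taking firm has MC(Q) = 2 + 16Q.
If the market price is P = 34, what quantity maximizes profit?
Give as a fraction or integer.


In perfect competition, profit is maximized where P = MC.
34 = 2 + 16Q
32 = 16Q
Q* = 32/16 = 2

2


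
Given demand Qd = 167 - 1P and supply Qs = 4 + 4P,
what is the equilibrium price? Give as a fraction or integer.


At equilibrium, Qd = Qs.
167 - 1P = 4 + 4P
167 - 4 = 1P + 4P
163 = 5P
P* = 163/5 = 163/5

163/5


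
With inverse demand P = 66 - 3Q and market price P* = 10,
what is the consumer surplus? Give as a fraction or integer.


Maximum willingness to pay (at Q=0): P_max = 66
Quantity demanded at P* = 10:
Q* = (66 - 10)/3 = 56/3
CS = (1/2) * Q* * (P_max - P*)
CS = (1/2) * 56/3 * (66 - 10)
CS = (1/2) * 56/3 * 56 = 1568/3

1568/3


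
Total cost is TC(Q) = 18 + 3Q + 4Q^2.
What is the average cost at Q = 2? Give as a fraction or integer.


TC(2) = 18 + 3*2 + 4*2^2
TC(2) = 18 + 6 + 16 = 40
AC = TC/Q = 40/2 = 20

20


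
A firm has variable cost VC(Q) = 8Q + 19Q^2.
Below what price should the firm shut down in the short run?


AVC(Q) = VC(Q)/Q = 8 + 19Q
AVC is increasing in Q, so minimum AVC is at Q -> 0+.
Min AVC = 8
The firm should shut down if P < 8.

8


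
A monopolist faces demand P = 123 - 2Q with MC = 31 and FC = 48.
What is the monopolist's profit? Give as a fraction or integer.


MR = MC: 123 - 4Q = 31
Q* = 23
P* = 123 - 2*23 = 77
Profit = (P* - MC)*Q* - FC
= (77 - 31)*23 - 48
= 46*23 - 48
= 1058 - 48 = 1010

1010


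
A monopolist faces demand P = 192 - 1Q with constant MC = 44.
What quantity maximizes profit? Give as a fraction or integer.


TR = P*Q = (192 - 1Q)Q = 192Q - 1Q^2
MR = dTR/dQ = 192 - 2Q
Set MR = MC:
192 - 2Q = 44
148 = 2Q
Q* = 148/2 = 74

74


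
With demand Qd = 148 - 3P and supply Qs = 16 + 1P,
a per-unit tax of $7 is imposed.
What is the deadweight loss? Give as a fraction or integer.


Pre-tax equilibrium quantity: Q* = 49
Post-tax equilibrium quantity: Q_tax = 175/4
Reduction in quantity: Q* - Q_tax = 21/4
DWL = (1/2) * tax * (Q* - Q_tax)
DWL = (1/2) * 7 * 21/4 = 147/8

147/8


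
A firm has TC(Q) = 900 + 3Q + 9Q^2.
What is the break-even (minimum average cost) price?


AC(Q) = 900/Q + 3 + 9Q
To minimize: dAC/dQ = -900/Q^2 + 9 = 0
Q^2 = 900/9 = 100
Q* = 10
Min AC = 900/10 + 3 + 9*10
Min AC = 90 + 3 + 90 = 183

183


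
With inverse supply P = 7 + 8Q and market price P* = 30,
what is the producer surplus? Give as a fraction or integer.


Minimum supply price (at Q=0): P_min = 7
Quantity supplied at P* = 30:
Q* = (30 - 7)/8 = 23/8
PS = (1/2) * Q* * (P* - P_min)
PS = (1/2) * 23/8 * (30 - 7)
PS = (1/2) * 23/8 * 23 = 529/16

529/16


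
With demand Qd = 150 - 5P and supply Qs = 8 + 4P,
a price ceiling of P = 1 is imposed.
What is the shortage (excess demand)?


At P = 1:
Qd = 150 - 5*1 = 145
Qs = 8 + 4*1 = 12
Shortage = Qd - Qs = 145 - 12 = 133

133


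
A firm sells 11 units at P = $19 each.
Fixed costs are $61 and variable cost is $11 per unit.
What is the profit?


Total Revenue = P * Q = 19 * 11 = $209
Total Cost = FC + VC*Q = 61 + 11*11 = $182
Profit = TR - TC = 209 - 182 = $27

$27


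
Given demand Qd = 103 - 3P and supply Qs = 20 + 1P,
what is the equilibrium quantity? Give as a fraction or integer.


First find equilibrium price:
103 - 3P = 20 + 1P
P* = 83/4 = 83/4
Then substitute into demand:
Q* = 103 - 3 * 83/4 = 163/4

163/4


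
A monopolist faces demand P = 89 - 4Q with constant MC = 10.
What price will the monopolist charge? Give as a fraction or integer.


MR = 89 - 8Q
Set MR = MC: 89 - 8Q = 10
Q* = 79/8
Substitute into demand:
P* = 89 - 4*79/8 = 99/2

99/2


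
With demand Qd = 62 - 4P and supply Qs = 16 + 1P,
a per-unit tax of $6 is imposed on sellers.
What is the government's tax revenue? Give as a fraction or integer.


With tax on sellers, new supply: Qs' = 16 + 1(P - 6)
= 10 + 1P
New equilibrium quantity:
Q_new = 102/5
Tax revenue = tax * Q_new = 6 * 102/5 = 612/5

612/5


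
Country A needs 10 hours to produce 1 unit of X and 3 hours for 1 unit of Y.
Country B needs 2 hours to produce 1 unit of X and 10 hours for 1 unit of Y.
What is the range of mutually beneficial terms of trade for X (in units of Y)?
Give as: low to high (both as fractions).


Opportunity cost of X for Country A = hours_X / hours_Y = 10/3 = 10/3 units of Y
Opportunity cost of X for Country B = hours_X / hours_Y = 2/10 = 1/5 units of Y
Terms of trade must be between the two opportunity costs.
Range: 1/5 to 10/3

1/5 to 10/3


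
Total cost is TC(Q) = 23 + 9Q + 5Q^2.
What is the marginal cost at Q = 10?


MC = dTC/dQ = 9 + 2*5*Q
At Q = 10:
MC = 9 + 10*10
MC = 9 + 100 = 109

109


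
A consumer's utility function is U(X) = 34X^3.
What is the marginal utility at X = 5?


MU = dU/dX = 34*3*X^(3-1)
MU = 102*X^2
At X = 5:
MU = 102 * 5^2
MU = 102 * 25 = 2550

2550


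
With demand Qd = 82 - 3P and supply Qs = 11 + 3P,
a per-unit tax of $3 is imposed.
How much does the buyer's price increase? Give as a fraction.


With a per-unit tax, the buyer's price increase depends on relative slopes.
Supply slope: d = 3, Demand slope: b = 3
Buyer's price increase = d * tax / (b + d)
= 3 * 3 / (3 + 3)
= 9 / 6 = 3/2

3/2


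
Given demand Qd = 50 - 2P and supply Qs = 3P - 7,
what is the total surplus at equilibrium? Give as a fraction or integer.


Find equilibrium: 50 - 2P = 3P - 7
50 + 7 = 5P
P* = 57/5 = 57/5
Q* = 3*57/5 - 7 = 136/5
Inverse demand: P = 25 - Q/2, so P_max = 25
Inverse supply: P = 7/3 + Q/3, so P_min = 7/3
CS = (1/2) * 136/5 * (25 - 57/5) = 4624/25
PS = (1/2) * 136/5 * (57/5 - 7/3) = 9248/75
TS = CS + PS = 4624/25 + 9248/75 = 4624/15

4624/15


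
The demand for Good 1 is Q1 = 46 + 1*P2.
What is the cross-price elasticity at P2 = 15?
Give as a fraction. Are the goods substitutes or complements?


dQ1/dP2 = 1
At P2 = 15: Q1 = 46 + 1*15 = 61
Exy = (dQ1/dP2)(P2/Q1) = 1 * 15 / 61 = 15/61
Since Exy > 0, the goods are substitutes.

15/61 (substitutes)


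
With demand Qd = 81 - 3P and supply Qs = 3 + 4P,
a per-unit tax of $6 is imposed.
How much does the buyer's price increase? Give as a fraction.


With a per-unit tax, the buyer's price increase depends on relative slopes.
Supply slope: d = 4, Demand slope: b = 3
Buyer's price increase = d * tax / (b + d)
= 4 * 6 / (3 + 4)
= 24 / 7 = 24/7

24/7


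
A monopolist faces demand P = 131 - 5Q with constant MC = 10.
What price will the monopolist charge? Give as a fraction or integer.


MR = 131 - 10Q
Set MR = MC: 131 - 10Q = 10
Q* = 121/10
Substitute into demand:
P* = 131 - 5*121/10 = 141/2

141/2


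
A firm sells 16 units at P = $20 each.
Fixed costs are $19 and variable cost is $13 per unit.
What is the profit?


Total Revenue = P * Q = 20 * 16 = $320
Total Cost = FC + VC*Q = 19 + 13*16 = $227
Profit = TR - TC = 320 - 227 = $93

$93


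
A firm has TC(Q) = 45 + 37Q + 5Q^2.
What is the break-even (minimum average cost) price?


AC(Q) = 45/Q + 37 + 5Q
To minimize: dAC/dQ = -45/Q^2 + 5 = 0
Q^2 = 45/5 = 9
Q* = 3
Min AC = 45/3 + 37 + 5*3
Min AC = 15 + 37 + 15 = 67

67


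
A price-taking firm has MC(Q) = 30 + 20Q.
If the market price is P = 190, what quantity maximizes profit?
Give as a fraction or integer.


In perfect competition, profit is maximized where P = MC.
190 = 30 + 20Q
160 = 20Q
Q* = 160/20 = 8

8


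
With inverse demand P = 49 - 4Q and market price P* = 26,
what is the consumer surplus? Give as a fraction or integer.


Maximum willingness to pay (at Q=0): P_max = 49
Quantity demanded at P* = 26:
Q* = (49 - 26)/4 = 23/4
CS = (1/2) * Q* * (P_max - P*)
CS = (1/2) * 23/4 * (49 - 26)
CS = (1/2) * 23/4 * 23 = 529/8

529/8


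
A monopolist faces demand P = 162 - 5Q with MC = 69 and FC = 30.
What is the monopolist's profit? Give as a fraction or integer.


MR = MC: 162 - 10Q = 69
Q* = 93/10
P* = 162 - 5*93/10 = 231/2
Profit = (P* - MC)*Q* - FC
= (231/2 - 69)*93/10 - 30
= 93/2*93/10 - 30
= 8649/20 - 30 = 8049/20

8049/20


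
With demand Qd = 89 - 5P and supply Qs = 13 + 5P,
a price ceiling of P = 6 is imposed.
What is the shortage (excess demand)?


At P = 6:
Qd = 89 - 5*6 = 59
Qs = 13 + 5*6 = 43
Shortage = Qd - Qs = 59 - 43 = 16

16


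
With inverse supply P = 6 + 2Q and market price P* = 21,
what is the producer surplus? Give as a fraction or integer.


Minimum supply price (at Q=0): P_min = 6
Quantity supplied at P* = 21:
Q* = (21 - 6)/2 = 15/2
PS = (1/2) * Q* * (P* - P_min)
PS = (1/2) * 15/2 * (21 - 6)
PS = (1/2) * 15/2 * 15 = 225/4

225/4


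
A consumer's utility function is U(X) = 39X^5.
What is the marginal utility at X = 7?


MU = dU/dX = 39*5*X^(5-1)
MU = 195*X^4
At X = 7:
MU = 195 * 7^4
MU = 195 * 2401 = 468195

468195


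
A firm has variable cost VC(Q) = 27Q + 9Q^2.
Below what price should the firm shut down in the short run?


AVC(Q) = VC(Q)/Q = 27 + 9Q
AVC is increasing in Q, so minimum AVC is at Q -> 0+.
Min AVC = 27
The firm should shut down if P < 27.

27


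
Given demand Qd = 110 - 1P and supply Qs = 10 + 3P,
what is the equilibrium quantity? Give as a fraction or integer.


First find equilibrium price:
110 - 1P = 10 + 3P
P* = 100/4 = 25
Then substitute into demand:
Q* = 110 - 1 * 25 = 85

85


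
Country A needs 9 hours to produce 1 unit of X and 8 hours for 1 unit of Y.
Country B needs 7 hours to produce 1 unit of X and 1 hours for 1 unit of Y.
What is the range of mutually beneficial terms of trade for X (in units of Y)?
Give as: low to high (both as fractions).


Opportunity cost of X for Country A = hours_X / hours_Y = 9/8 = 9/8 units of Y
Opportunity cost of X for Country B = hours_X / hours_Y = 7/1 = 7 units of Y
Terms of trade must be between the two opportunity costs.
Range: 9/8 to 7

9/8 to 7


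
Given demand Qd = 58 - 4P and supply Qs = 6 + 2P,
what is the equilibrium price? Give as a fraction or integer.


At equilibrium, Qd = Qs.
58 - 4P = 6 + 2P
58 - 6 = 4P + 2P
52 = 6P
P* = 52/6 = 26/3

26/3


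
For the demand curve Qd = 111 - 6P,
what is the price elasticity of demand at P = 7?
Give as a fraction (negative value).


dQ/dP = -6
At P = 7: Q = 111 - 6*7 = 69
E = (dQ/dP)(P/Q) = (-6)(7/69) = -14/23

-14/23


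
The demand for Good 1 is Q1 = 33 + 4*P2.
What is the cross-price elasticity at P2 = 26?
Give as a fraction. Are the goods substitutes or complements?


dQ1/dP2 = 4
At P2 = 26: Q1 = 33 + 4*26 = 137
Exy = (dQ1/dP2)(P2/Q1) = 4 * 26 / 137 = 104/137
Since Exy > 0, the goods are substitutes.

104/137 (substitutes)


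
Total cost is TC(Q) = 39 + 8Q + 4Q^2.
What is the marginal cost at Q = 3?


MC = dTC/dQ = 8 + 2*4*Q
At Q = 3:
MC = 8 + 8*3
MC = 8 + 24 = 32

32


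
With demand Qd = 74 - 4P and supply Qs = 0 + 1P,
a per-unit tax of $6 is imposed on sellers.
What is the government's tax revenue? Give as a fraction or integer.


With tax on sellers, new supply: Qs' = 0 + 1(P - 6)
= 1P - 6
New equilibrium quantity:
Q_new = 10
Tax revenue = tax * Q_new = 6 * 10 = 60

60


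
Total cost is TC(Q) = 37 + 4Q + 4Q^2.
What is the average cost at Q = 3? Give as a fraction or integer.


TC(3) = 37 + 4*3 + 4*3^2
TC(3) = 37 + 12 + 36 = 85
AC = TC/Q = 85/3 = 85/3

85/3


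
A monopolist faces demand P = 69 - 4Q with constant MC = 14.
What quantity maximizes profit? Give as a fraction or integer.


TR = P*Q = (69 - 4Q)Q = 69Q - 4Q^2
MR = dTR/dQ = 69 - 8Q
Set MR = MC:
69 - 8Q = 14
55 = 8Q
Q* = 55/8 = 55/8

55/8


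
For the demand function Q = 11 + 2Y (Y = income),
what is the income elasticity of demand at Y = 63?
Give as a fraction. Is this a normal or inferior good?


dQ/dY = 2
At Y = 63: Q = 11 + 2*63 = 137
Ey = (dQ/dY)(Y/Q) = 2 * 63 / 137 = 126/137
Since Ey > 0, this is a normal good.

126/137 (normal good)


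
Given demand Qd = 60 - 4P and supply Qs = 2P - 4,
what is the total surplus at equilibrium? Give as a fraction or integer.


Find equilibrium: 60 - 4P = 2P - 4
60 + 4 = 6P
P* = 64/6 = 32/3
Q* = 2*32/3 - 4 = 52/3
Inverse demand: P = 15 - Q/4, so P_max = 15
Inverse supply: P = 2 + Q/2, so P_min = 2
CS = (1/2) * 52/3 * (15 - 32/3) = 338/9
PS = (1/2) * 52/3 * (32/3 - 2) = 676/9
TS = CS + PS = 338/9 + 676/9 = 338/3

338/3


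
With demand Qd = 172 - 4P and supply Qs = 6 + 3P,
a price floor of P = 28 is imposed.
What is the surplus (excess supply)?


At P = 28:
Qd = 172 - 4*28 = 60
Qs = 6 + 3*28 = 90
Surplus = Qs - Qd = 90 - 60 = 30

30


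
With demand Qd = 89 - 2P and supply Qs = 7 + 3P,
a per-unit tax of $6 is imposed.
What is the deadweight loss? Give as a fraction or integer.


Pre-tax equilibrium quantity: Q* = 281/5
Post-tax equilibrium quantity: Q_tax = 49
Reduction in quantity: Q* - Q_tax = 36/5
DWL = (1/2) * tax * (Q* - Q_tax)
DWL = (1/2) * 6 * 36/5 = 108/5

108/5


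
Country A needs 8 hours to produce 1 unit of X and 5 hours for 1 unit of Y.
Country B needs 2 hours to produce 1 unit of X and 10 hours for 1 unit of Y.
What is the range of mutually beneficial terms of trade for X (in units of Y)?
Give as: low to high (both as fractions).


Opportunity cost of X for Country A = hours_X / hours_Y = 8/5 = 8/5 units of Y
Opportunity cost of X for Country B = hours_X / hours_Y = 2/10 = 1/5 units of Y
Terms of trade must be between the two opportunity costs.
Range: 1/5 to 8/5

1/5 to 8/5


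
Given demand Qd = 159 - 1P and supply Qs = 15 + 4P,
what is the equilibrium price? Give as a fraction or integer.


At equilibrium, Qd = Qs.
159 - 1P = 15 + 4P
159 - 15 = 1P + 4P
144 = 5P
P* = 144/5 = 144/5

144/5


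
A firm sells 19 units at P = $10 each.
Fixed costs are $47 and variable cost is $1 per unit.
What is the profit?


Total Revenue = P * Q = 10 * 19 = $190
Total Cost = FC + VC*Q = 47 + 1*19 = $66
Profit = TR - TC = 190 - 66 = $124

$124


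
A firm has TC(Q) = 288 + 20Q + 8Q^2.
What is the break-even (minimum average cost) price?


AC(Q) = 288/Q + 20 + 8Q
To minimize: dAC/dQ = -288/Q^2 + 8 = 0
Q^2 = 288/8 = 36
Q* = 6
Min AC = 288/6 + 20 + 8*6
Min AC = 48 + 20 + 48 = 116

116


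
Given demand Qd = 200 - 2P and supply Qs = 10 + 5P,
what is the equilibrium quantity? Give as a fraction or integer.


First find equilibrium price:
200 - 2P = 10 + 5P
P* = 190/7 = 190/7
Then substitute into demand:
Q* = 200 - 2 * 190/7 = 1020/7

1020/7


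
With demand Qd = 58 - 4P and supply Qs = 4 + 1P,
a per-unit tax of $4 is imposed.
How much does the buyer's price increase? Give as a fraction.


With a per-unit tax, the buyer's price increase depends on relative slopes.
Supply slope: d = 1, Demand slope: b = 4
Buyer's price increase = d * tax / (b + d)
= 1 * 4 / (4 + 1)
= 4 / 5 = 4/5

4/5


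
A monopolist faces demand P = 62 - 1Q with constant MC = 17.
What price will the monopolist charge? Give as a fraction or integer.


MR = 62 - 2Q
Set MR = MC: 62 - 2Q = 17
Q* = 45/2
Substitute into demand:
P* = 62 - 1*45/2 = 79/2

79/2


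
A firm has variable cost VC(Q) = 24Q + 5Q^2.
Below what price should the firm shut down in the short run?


AVC(Q) = VC(Q)/Q = 24 + 5Q
AVC is increasing in Q, so minimum AVC is at Q -> 0+.
Min AVC = 24
The firm should shut down if P < 24.

24


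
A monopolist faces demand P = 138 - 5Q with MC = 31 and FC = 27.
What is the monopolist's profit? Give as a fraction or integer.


MR = MC: 138 - 10Q = 31
Q* = 107/10
P* = 138 - 5*107/10 = 169/2
Profit = (P* - MC)*Q* - FC
= (169/2 - 31)*107/10 - 27
= 107/2*107/10 - 27
= 11449/20 - 27 = 10909/20

10909/20


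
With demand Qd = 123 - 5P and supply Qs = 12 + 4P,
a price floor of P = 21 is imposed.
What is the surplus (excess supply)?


At P = 21:
Qd = 123 - 5*21 = 18
Qs = 12 + 4*21 = 96
Surplus = Qs - Qd = 96 - 18 = 78

78


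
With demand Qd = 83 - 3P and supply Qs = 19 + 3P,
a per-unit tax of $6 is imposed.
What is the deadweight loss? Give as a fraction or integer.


Pre-tax equilibrium quantity: Q* = 51
Post-tax equilibrium quantity: Q_tax = 42
Reduction in quantity: Q* - Q_tax = 9
DWL = (1/2) * tax * (Q* - Q_tax)
DWL = (1/2) * 6 * 9 = 27

27


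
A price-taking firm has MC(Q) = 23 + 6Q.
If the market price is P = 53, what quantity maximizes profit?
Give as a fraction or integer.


In perfect competition, profit is maximized where P = MC.
53 = 23 + 6Q
30 = 6Q
Q* = 30/6 = 5

5


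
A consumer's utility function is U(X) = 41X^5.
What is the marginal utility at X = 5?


MU = dU/dX = 41*5*X^(5-1)
MU = 205*X^4
At X = 5:
MU = 205 * 5^4
MU = 205 * 625 = 128125

128125


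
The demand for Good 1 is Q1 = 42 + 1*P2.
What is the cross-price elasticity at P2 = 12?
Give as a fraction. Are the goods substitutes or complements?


dQ1/dP2 = 1
At P2 = 12: Q1 = 42 + 1*12 = 54
Exy = (dQ1/dP2)(P2/Q1) = 1 * 12 / 54 = 2/9
Since Exy > 0, the goods are substitutes.

2/9 (substitutes)
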